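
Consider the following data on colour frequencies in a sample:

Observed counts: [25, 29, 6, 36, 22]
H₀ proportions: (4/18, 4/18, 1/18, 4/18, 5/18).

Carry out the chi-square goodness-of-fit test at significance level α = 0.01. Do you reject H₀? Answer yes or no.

reject H₀: no

n = 118; E_i = n·p_i = [26.22, 26.22, 6.56, 26.22, 32.78]
χ² = (25−26.22)²/26.22 + (29−26.22)²/26.22 + (6−6.56)²/6.56 + (36−26.22)²/26.22 + (22−32.78)²/32.78 = 7.5881
df = 4
p-value (upper-tail) = 0.10789
At α=0.01: p ≥ α → fail to reject H₀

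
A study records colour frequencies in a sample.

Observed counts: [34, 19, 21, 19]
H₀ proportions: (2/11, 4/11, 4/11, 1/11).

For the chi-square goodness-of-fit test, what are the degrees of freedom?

degrees of freedom = 3

df = k − 1 = 4 − 1 = 3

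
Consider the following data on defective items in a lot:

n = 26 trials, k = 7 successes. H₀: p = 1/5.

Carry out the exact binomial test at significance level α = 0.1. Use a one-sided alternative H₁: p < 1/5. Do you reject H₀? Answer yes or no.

Exact binomial: n=26, k=7, p₀=1/5=0.2000
P(X≤7) from Σ C(n,i)·p₀^i·(1−p₀)^(n−i)
p-value (one-sided, H₁ less) = 0.86871
At α=0.1: p ≥ α → fail to reject H₀

reject H₀: no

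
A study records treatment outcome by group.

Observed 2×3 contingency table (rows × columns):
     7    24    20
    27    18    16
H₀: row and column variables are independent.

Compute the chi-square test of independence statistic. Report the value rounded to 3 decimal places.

test statistic = 12.271

Row totals [51, 61], col totals [34, 42, 36], n=112
χ² = (7−15.48)²/15.48 + (24−19.12)²/19.12 + (20−16.39)²/16.39 + (27−18.52)²/18.52 + (18−22.88)²/22.88 + (16−19.61)²/19.61 = 12.2713
df = 2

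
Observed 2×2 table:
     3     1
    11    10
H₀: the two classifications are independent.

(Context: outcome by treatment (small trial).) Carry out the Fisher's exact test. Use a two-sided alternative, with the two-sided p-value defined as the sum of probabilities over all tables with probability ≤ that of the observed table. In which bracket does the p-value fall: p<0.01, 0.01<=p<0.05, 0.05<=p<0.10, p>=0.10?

p-value bracket: p>=0.10

Margins: r₁=4, r₂=21, c₁=14, c₂=11, n=25
p_obs = C(4,3)·C(21,11)/C(25,14); sum pmf over tables with pmf ≤ p_obs
p-value (two-sided) = 0.60435
→ bracket: p>=0.10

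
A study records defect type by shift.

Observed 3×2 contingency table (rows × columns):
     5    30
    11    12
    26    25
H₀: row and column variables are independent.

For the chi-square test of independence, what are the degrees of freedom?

df = (r−1)(c−1) = (3−1)·(2−1) = 2

degrees of freedom = 2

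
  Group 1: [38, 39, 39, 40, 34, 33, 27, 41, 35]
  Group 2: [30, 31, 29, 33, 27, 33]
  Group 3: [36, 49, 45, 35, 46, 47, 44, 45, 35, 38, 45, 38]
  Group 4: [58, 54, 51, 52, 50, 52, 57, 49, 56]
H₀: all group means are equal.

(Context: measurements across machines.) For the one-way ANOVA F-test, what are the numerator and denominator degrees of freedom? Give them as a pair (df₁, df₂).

degrees of freedom = [3, 32]

k = 4 groups, N = 36 total
df = (k−1, N−k) = (4−1, 36−4) = (3, 32)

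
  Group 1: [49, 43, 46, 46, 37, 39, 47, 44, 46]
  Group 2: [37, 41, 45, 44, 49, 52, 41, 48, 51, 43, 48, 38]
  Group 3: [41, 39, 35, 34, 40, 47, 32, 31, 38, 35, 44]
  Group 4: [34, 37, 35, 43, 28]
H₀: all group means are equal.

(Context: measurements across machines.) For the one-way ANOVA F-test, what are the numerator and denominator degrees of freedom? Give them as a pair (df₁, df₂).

k = 4 groups, N = 37 total
df = (k−1, N−k) = (4−1, 37−4) = (3, 33)

degrees of freedom = [3, 33]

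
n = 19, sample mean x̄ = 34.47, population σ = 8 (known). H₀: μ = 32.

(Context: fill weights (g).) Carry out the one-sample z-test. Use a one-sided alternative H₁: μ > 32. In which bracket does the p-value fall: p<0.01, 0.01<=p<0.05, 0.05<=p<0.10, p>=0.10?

SE = σ/√n = 8/√19 = 1.8353
z = (x̄−μ₀)/SE = (34.47−32)/1.8353 = 1.3458
p-value (one-sided, H₁ greater) = 0.08918
→ bracket: 0.05<=p<0.10

p-value bracket: 0.05<=p<0.10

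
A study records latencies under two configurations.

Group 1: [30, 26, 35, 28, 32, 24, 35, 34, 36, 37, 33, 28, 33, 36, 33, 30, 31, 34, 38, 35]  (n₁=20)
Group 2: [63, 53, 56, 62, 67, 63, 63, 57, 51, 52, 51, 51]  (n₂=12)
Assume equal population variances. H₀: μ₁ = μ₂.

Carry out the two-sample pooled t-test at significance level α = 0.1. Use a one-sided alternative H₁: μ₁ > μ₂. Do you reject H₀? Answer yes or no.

x̄₁=32.400, s₁=3.761, n₁=20
x̄₂=57.417, s₂=5.885, n₂=12
s_p² = [19·3.761² + 11·5.885²]/30 = 21.6572
SE = √(s_p²·(1/20+1/12)) = 1.6993
t = (32.400−57.417)/1.6993 = -14.7217
df = 30
p-value (one-sided, H₁ greater) = 1.00000
At α=0.1: p ≥ α → fail to reject H₀

reject H₀: no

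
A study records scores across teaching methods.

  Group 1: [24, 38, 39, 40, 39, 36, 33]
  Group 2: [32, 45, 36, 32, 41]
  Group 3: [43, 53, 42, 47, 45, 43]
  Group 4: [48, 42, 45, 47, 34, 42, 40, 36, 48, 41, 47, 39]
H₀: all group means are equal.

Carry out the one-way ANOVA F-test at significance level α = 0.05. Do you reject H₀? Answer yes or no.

reject H₀: yes

Group means [35.57, 37.20, 45.50, 42.42], grand mean 40.567
SSB = Σnᵢ(x̄ᵢ−x̄)² = 418.436; SSW = ΣΣ(x−x̄ᵢ)² = 646.931
MSB = 418.436/3 = 139.4786; MSW = 646.931/26 = 24.8820
F = MSB/MSW = 5.6056
df = (3, 26)
p-value (upper-tail) = 0.00421
At α=0.05: p < α → reject H₀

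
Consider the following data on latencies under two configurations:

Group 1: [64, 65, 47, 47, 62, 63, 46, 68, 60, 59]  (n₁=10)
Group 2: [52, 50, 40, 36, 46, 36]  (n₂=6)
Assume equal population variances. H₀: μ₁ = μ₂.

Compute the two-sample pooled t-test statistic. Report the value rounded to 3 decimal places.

test statistic = 3.644

x̄₁=58.100, s₁=8.279, n₁=10
x̄₂=43.333, s₂=7.005, n₂=6
s_p² = [9·8.279² + 5·7.005²]/14 = 61.5881
SE = √(s_p²·(1/10+1/6)) = 4.0526
t = (58.100−43.333)/4.0526 = 3.6438
df = 14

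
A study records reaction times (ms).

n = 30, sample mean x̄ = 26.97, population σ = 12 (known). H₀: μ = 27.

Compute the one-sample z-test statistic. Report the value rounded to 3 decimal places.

SE = σ/√n = 12/√30 = 2.1909
z = (x̄−μ₀)/SE = (26.97−27)/2.1909 = -0.0137

test statistic = -0.014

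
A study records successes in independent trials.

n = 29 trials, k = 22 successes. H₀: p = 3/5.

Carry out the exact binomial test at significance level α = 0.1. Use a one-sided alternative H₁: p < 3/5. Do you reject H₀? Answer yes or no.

Exact binomial: n=29, k=22, p₀=3/5=0.6000
P(X≤22) from Σ C(n,i)·p₀^i·(1−p₀)^(n−i)
p-value (one-sided, H₁ less) = 0.97667
At α=0.1: p ≥ α → fail to reject H₀

reject H₀: no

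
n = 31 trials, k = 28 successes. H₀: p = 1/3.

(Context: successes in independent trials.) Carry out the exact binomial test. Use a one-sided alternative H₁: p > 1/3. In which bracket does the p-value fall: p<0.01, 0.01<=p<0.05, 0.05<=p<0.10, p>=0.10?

Exact binomial: n=31, k=28, p₀=1/3=0.3333
P(X≥28) from Σ C(n,i)·p₀^i·(1−p₀)^(n−i)
p-value (one-sided, H₁ greater) = 0.00000
→ bracket: p<0.01

p-value bracket: p<0.01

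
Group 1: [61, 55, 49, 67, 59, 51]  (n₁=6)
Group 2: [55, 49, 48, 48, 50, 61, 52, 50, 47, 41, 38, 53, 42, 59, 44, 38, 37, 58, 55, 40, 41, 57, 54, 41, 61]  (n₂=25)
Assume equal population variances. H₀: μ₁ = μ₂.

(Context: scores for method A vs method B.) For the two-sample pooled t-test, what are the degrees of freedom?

degrees of freedom = 29

df = n₁ + n₂ − 2 = 6 + 25 − 2 = 29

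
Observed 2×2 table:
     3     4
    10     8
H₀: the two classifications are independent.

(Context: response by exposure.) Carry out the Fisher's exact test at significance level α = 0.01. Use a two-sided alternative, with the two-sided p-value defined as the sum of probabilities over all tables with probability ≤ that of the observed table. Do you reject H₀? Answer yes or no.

reject H₀: no

Margins: r₁=7, r₂=18, c₁=13, c₂=12, n=25
p_obs = C(7,3)·C(18,10)/C(25,13); sum pmf over tables with pmf ≤ p_obs
p-value (two-sided) = 0.67277
At α=0.01: p ≥ α → fail to reject H₀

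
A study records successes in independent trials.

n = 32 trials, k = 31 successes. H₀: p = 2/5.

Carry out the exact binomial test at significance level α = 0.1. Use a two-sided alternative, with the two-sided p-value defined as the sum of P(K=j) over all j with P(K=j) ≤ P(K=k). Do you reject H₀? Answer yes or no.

Exact binomial: n=32, k=31, p₀=2/5=0.4000
P(X=j) = C(n,j)·p₀^j·(1−p₀)^(n−j); p = Σ P(X=j) over j with P(X=j) ≤ P(X=31)
p-value (two-sided) = 0.00000
At α=0.1: p < α → reject H₀

reject H₀: yes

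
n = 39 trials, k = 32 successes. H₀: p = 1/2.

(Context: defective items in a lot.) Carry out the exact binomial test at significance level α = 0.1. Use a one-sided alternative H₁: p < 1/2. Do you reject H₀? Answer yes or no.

reject H₀: no

Exact binomial: n=39, k=32, p₀=1/2=0.5000
P(X≤32) from Σ C(n,i)·p₀^i·(1−p₀)^(n−i)
p-value (one-sided, H₁ less) = 0.99999
At α=0.1: p ≥ α → fail to reject H₀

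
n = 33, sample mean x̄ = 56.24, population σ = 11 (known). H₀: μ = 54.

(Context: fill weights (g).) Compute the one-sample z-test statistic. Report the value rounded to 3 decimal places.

test statistic = 1.170

SE = σ/√n = 11/√33 = 1.9149
z = (x̄−μ₀)/SE = (56.24−54)/1.9149 = 1.1698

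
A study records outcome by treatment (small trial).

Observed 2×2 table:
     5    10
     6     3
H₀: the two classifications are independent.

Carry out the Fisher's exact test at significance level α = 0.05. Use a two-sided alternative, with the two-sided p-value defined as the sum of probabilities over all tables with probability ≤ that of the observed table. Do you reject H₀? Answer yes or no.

Margins: r₁=15, r₂=9, c₁=11, c₂=13, n=24
p_obs = C(15,5)·C(9,6)/C(24,11); sum pmf over tables with pmf ≤ p_obs
p-value (two-sided) = 0.20598
At α=0.05: p ≥ α → fail to reject H₀

reject H₀: no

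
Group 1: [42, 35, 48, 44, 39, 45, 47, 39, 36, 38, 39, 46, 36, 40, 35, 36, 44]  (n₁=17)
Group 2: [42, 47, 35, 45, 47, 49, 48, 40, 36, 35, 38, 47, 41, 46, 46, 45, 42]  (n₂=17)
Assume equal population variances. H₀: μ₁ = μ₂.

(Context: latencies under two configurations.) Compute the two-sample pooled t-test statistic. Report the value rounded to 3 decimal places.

test statistic = -1.508

x̄₁=40.529, s₁=4.403, n₁=17
x̄₂=42.882, s₂=4.689, n₂=17
s_p² = [16·4.403² + 16·4.689²]/32 = 20.6875
SE = √(s_p²·(1/17+1/17)) = 1.5601
t = (40.529−42.882)/1.5601 = -1.5082
df = 32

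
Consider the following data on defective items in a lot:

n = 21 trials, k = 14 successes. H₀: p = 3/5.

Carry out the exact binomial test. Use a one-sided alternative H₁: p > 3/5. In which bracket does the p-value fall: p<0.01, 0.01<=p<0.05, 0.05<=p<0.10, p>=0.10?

p-value bracket: p>=0.10

Exact binomial: n=21, k=14, p₀=3/5=0.6000
P(X≥14) from Σ C(n,i)·p₀^i·(1−p₀)^(n−i)
p-value (one-sided, H₁ greater) = 0.34954
→ bracket: p>=0.10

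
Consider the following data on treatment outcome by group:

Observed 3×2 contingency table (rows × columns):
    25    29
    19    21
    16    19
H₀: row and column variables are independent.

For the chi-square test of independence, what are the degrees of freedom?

degrees of freedom = 2

df = (r−1)(c−1) = (3−1)·(2−1) = 2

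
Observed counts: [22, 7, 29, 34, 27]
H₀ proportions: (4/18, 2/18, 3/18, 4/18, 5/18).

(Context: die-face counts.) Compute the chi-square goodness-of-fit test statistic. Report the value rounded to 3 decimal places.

test statistic = 11.180

n = 119; E_i = n·p_i = [26.44, 13.22, 19.83, 26.44, 33.06]
χ² = (22−26.44)²/26.44 + (7−13.22)²/13.22 + (29−19.83)²/19.83 + (34−26.44)²/26.44 + (27−33.06)²/33.06 = 11.1798
df = 4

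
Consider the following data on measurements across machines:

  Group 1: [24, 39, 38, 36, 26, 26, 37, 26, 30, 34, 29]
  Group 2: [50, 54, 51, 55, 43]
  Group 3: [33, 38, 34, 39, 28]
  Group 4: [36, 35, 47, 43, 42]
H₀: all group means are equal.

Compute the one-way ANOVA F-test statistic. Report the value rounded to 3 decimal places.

test statistic = 17.355

Group means [31.36, 50.60, 34.40, 40.60], grand mean 37.423
SSB = Σnᵢ(x̄ᵢ−x̄)² = 1368.201; SSW = ΣΣ(x−x̄ᵢ)² = 578.145
MSB = 1368.201/3 = 456.0669; MSW = 578.145/22 = 26.2793
F = MSB/MSW = 17.3546
df = (3, 22)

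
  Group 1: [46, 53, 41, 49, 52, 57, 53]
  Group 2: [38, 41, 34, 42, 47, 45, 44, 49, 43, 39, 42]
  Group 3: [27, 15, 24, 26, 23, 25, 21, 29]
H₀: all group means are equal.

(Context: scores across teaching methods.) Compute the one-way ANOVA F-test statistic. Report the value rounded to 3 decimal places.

test statistic = 68.563

Group means [50.14, 42.18, 23.75], grand mean 38.654
SSB = Σnᵢ(x̄ᵢ−x̄)² = 2837.891; SSW = ΣΣ(x−x̄ᵢ)² = 475.994
MSB = 2837.891/2 = 1418.9456; MSW = 475.994/23 = 20.6954
F = MSB/MSW = 68.5634
df = (2, 23)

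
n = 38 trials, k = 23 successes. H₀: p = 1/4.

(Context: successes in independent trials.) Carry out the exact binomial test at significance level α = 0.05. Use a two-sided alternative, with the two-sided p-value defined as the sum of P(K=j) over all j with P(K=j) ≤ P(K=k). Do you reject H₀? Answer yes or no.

reject H₀: yes

Exact binomial: n=38, k=23, p₀=1/4=0.2500
P(X=j) = C(n,j)·p₀^j·(1−p₀)^(n−j); p = Σ P(X=j) over j with P(X=j) ≤ P(X=23)
p-value (two-sided) = 0.00000
At α=0.05: p < α → reject H₀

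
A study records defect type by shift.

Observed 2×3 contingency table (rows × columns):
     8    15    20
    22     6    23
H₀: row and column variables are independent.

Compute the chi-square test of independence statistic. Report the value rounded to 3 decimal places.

Row totals [43, 51], col totals [30, 21, 43], n=94
χ² = (8−13.72)²/13.72 + (15−9.61)²/9.61 + (20−19.67)²/19.67 + (22−16.28)²/16.28 + (6−11.39)²/11.39 + (23−23.33)²/23.33 = 9.9913
df = 2

test statistic = 9.991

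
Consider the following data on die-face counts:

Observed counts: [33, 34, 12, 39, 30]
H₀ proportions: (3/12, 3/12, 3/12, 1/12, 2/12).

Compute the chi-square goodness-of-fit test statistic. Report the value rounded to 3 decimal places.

test statistic = 76.378

n = 148; E_i = n·p_i = [37.00, 37.00, 37.00, 12.33, 24.67]
χ² = (33−37.00)²/37.00 + (34−37.00)²/37.00 + (12−37.00)²/37.00 + (39−12.33)²/12.33 + (30−24.67)²/24.67 = 76.3784
df = 4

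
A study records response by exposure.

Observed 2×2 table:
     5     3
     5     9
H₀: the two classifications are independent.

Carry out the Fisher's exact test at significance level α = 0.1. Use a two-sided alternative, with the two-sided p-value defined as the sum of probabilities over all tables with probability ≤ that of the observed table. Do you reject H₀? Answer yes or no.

reject H₀: no

Margins: r₁=8, r₂=14, c₁=10, c₂=12, n=22
p_obs = C(8,5)·C(14,5)/C(22,10); sum pmf over tables with pmf ≤ p_obs
p-value (two-sided) = 0.37771
At α=0.1: p ≥ α → fail to reject H₀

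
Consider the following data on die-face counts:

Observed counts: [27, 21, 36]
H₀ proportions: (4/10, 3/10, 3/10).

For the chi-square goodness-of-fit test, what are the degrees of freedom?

degrees of freedom = 2

df = k − 1 = 3 − 1 = 2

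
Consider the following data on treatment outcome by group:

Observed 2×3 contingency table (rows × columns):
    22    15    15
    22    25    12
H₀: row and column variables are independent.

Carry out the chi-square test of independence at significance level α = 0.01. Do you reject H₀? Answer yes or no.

reject H₀: no

Row totals [52, 59], col totals [44, 40, 27], n=111
χ² = (22−20.61)²/20.61 + (15−18.74)²/18.74 + (15−12.65)²/12.65 + (22−23.39)²/23.39 + (25−21.26)²/21.26 + (12−14.35)²/14.35 = 2.4014
df = 2
p-value (upper-tail) = 0.30098
At α=0.01: p ≥ α → fail to reject H₀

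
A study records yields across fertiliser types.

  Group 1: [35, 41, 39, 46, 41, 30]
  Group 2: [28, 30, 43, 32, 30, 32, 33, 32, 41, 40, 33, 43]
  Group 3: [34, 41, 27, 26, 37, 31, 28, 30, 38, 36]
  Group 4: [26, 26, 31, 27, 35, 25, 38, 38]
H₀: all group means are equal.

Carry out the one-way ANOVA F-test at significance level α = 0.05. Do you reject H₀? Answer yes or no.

Group means [38.67, 34.75, 32.80, 30.75], grand mean 33.972
SSB = Σnᵢ(x̄ᵢ−x̄)² = 236.289; SSW = ΣΣ(x−x̄ᵢ)² = 928.683
MSB = 236.289/3 = 78.7630; MSW = 928.683/32 = 29.0214
F = MSB/MSW = 2.7140
df = (3, 32)
p-value (upper-tail) = 0.06117
At α=0.05: p ≥ α → fail to reject H₀

reject H₀: no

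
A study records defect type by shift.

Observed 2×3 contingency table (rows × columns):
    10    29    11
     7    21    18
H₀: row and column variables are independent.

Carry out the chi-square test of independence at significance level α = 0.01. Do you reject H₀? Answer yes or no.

reject H₀: no

Row totals [50, 46], col totals [17, 50, 29], n=96
χ² = (10−8.85)²/8.85 + (29−26.04)²/26.04 + (11−15.10)²/15.10 + (7−8.15)²/8.15 + (21−23.96)²/23.96 + (18−13.90)²/13.90 = 3.3382
df = 2
p-value (upper-tail) = 0.18842
At α=0.01: p ≥ α → fail to reject H₀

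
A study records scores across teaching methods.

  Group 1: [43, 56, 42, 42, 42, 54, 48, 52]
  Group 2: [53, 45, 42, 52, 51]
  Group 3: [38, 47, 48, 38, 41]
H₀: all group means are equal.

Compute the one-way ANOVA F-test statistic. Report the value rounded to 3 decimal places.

Group means [47.38, 48.60, 42.40], grand mean 46.333
SSB = Σnᵢ(x̄ᵢ−x̄)² = 111.725; SSW = ΣΣ(x−x̄ᵢ)² = 432.275
MSB = 111.725/2 = 55.8625; MSW = 432.275/15 = 28.8183
F = MSB/MSW = 1.9384
df = (2, 15)

test statistic = 1.938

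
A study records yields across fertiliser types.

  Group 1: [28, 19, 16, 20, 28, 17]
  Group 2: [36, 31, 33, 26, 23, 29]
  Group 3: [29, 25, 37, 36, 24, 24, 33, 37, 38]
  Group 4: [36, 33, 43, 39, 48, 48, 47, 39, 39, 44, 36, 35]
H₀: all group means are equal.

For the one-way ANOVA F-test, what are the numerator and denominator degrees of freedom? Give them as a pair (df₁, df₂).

k = 4 groups, N = 33 total
df = (k−1, N−k) = (4−1, 33−4) = (3, 29)

degrees of freedom = [3, 29]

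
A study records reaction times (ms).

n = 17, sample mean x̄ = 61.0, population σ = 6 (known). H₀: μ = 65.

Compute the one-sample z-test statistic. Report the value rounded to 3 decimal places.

test statistic = -2.749

SE = σ/√n = 6/√17 = 1.4552
z = (x̄−μ₀)/SE = (61.0−65)/1.4552 = -2.7487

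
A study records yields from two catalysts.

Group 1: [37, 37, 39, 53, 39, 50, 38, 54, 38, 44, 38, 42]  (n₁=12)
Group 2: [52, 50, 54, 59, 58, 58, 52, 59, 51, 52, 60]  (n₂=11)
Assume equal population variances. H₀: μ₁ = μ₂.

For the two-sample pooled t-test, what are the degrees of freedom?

df = n₁ + n₂ − 2 = 12 + 11 − 2 = 21

degrees of freedom = 21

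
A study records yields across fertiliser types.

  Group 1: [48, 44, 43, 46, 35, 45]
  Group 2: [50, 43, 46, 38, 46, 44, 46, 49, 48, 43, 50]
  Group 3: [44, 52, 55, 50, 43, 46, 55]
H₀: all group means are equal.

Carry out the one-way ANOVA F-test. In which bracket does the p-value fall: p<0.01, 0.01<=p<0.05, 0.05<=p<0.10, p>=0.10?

Group means [43.50, 45.73, 49.29], grand mean 46.208
SSB = Σnᵢ(x̄ᵢ−x̄)² = 112.848; SSW = ΣΣ(x−x̄ᵢ)² = 383.110
MSB = 112.848/2 = 56.4240; MSW = 383.110/21 = 18.2434
F = MSB/MSW = 3.0929
df = (2, 21)
p-value (upper-tail) = 0.06649
→ bracket: 0.05<=p<0.10

p-value bracket: 0.05<=p<0.10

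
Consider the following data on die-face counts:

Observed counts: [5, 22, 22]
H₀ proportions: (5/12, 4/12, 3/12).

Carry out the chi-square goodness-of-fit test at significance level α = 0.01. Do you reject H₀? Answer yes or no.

n = 49; E_i = n·p_i = [20.42, 16.33, 12.25]
χ² = (5−20.42)²/20.42 + (22−16.33)²/16.33 + (22−12.25)²/12.25 = 21.3673
df = 2
p-value (upper-tail) = 0.00002
At α=0.01: p < α → reject H₀

reject H₀: yes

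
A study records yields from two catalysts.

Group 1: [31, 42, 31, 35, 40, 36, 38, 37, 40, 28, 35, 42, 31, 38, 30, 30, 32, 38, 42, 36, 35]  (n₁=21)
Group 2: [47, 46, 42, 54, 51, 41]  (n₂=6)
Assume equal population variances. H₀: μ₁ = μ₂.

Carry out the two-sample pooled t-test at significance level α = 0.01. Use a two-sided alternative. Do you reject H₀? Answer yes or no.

reject H₀: yes

x̄₁=35.571, s₁=4.354, n₁=21
x̄₂=46.833, s₂=5.037, n₂=6
s_p² = [20·4.354² + 5·5.037²]/25 = 20.2390
SE = √(s_p²·(1/21+1/6)) = 2.0825
t = (35.571−46.833)/2.0825 = -5.4078
df = 25
p-value (two-sided) = 0.00001
At α=0.01: p < α → reject H₀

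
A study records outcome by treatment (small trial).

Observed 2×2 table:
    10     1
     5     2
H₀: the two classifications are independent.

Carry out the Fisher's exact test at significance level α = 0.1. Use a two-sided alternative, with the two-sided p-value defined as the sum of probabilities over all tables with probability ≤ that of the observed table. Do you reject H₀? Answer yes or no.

reject H₀: no

Margins: r₁=11, r₂=7, c₁=15, c₂=3, n=18
p_obs = C(11,10)·C(7,5)/C(18,15); sum pmf over tables with pmf ≤ p_obs
p-value (two-sided) = 0.52819
At α=0.1: p ≥ α → fail to reject H₀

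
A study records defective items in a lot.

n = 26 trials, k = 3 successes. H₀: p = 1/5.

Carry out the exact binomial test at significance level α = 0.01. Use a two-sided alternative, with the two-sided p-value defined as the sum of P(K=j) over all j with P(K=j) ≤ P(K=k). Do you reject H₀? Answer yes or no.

Exact binomial: n=26, k=3, p₀=1/5=0.2000
P(X=j) = C(n,j)·p₀^j·(1−p₀)^(n−j); p = Σ P(X=j) over j with P(X=j) ≤ P(X=3)
p-value (two-sided) = 0.45947
At α=0.01: p ≥ α → fail to reject H₀

reject H₀: no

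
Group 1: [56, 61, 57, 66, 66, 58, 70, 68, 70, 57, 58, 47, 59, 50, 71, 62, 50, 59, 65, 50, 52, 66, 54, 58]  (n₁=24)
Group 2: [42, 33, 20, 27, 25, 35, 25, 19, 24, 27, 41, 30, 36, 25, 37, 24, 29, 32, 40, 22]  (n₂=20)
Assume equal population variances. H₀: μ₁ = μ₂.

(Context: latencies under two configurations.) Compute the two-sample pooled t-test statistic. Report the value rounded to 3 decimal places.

x̄₁=59.583, s₁=7.027, n₁=24
x̄₂=29.650, s₂=7.021, n₂=20
s_p² = [23·7.027² + 19·7.021²]/42 = 49.3425
SE = √(s_p²·(1/24+1/20)) = 2.1267
t = (59.583−29.650)/2.1267 = 14.0747
df = 42

test statistic = 14.075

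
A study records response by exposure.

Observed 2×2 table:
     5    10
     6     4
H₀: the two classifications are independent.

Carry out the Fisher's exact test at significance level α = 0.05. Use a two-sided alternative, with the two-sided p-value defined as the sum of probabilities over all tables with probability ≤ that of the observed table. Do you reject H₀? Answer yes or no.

Margins: r₁=15, r₂=10, c₁=11, c₂=14, n=25
p_obs = C(15,5)·C(10,6)/C(25,11); sum pmf over tables with pmf ≤ p_obs
p-value (two-sided) = 0.24063
At α=0.05: p ≥ α → fail to reject H₀

reject H₀: no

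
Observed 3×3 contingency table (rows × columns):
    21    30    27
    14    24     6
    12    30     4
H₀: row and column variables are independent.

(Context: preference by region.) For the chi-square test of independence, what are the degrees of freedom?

degrees of freedom = 4

df = (r−1)(c−1) = (3−1)·(3−1) = 4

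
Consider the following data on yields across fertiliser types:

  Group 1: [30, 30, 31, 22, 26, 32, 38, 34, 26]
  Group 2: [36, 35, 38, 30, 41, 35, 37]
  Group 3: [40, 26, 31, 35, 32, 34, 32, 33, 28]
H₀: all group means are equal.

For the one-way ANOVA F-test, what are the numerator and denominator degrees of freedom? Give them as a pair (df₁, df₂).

k = 3 groups, N = 25 total
df = (k−1, N−k) = (3−1, 25−3) = (2, 22)

degrees of freedom = [2, 22]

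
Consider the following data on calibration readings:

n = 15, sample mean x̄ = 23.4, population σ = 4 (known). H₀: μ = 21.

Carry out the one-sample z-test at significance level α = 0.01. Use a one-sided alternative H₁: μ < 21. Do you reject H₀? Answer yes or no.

SE = σ/√n = 4/√15 = 1.0328
z = (x̄−μ₀)/SE = (23.4−21)/1.0328 = 2.3238
p-value (one-sided, H₁ less) = 0.98993
At α=0.01: p ≥ α → fail to reject H₀

reject H₀: no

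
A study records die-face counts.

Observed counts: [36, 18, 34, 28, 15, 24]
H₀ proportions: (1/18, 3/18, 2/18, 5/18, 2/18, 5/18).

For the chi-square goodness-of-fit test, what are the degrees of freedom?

df = k − 1 = 6 − 1 = 5

degrees of freedom = 5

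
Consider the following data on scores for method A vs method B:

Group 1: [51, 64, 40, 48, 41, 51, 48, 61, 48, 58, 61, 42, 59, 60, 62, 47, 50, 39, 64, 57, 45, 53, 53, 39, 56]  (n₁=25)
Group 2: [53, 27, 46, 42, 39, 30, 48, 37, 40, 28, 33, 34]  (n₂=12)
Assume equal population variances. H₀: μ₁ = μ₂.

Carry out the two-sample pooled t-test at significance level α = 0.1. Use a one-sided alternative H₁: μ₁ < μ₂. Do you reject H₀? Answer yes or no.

reject H₀: no

x̄₁=51.880, s₁=8.095, n₁=25
x̄₂=38.083, s₂=8.185, n₂=12
s_p² = [24·8.095² + 11·8.185²]/35 = 65.9873
SE = √(s_p²·(1/25+1/12)) = 2.8528
t = (51.880−38.083)/2.8528 = 4.8362
df = 35
p-value (one-sided, H₁ less) = 0.99999
At α=0.1: p ≥ α → fail to reject H₀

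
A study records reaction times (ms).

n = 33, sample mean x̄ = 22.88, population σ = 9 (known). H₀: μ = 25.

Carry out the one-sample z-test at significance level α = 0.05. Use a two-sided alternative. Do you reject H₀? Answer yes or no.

SE = σ/√n = 9/√33 = 1.5667
z = (x̄−μ₀)/SE = (22.88−25)/1.5667 = -1.3532
p-value (two-sided) = 0.17600
At α=0.05: p ≥ α → fail to reject H₀

reject H₀: no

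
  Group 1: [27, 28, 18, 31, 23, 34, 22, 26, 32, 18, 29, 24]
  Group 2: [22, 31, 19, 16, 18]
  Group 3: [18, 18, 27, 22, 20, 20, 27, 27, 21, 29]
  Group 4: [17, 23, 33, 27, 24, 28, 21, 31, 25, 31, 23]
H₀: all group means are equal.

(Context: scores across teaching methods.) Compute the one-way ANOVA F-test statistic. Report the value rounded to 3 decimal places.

Group means [26.00, 21.20, 22.90, 25.73], grand mean 24.474
SSB = Σnᵢ(x̄ᵢ−x̄)² = 123.592; SSW = ΣΣ(x−x̄ᵢ)² = 823.882
MSB = 123.592/3 = 41.1973; MSW = 823.882/34 = 24.2318
F = MSB/MSW = 1.7001
df = (3, 34)

test statistic = 1.700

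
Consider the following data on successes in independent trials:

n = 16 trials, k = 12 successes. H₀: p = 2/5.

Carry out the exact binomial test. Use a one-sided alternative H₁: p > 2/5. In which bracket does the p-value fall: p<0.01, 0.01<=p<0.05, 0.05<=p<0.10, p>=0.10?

Exact binomial: n=16, k=12, p₀=2/5=0.4000
P(X≥12) from Σ C(n,i)·p₀^i·(1−p₀)^(n−i)
p-value (one-sided, H₁ greater) = 0.00490
→ bracket: p<0.01

p-value bracket: p<0.01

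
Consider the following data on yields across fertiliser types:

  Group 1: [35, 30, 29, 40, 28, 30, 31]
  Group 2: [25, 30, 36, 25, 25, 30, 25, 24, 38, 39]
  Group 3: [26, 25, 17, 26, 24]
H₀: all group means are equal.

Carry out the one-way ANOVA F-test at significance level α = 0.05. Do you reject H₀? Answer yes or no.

reject H₀: yes

Group means [31.86, 29.70, 23.60], grand mean 29.000
SSB = Σnᵢ(x̄ᵢ−x̄)² = 207.843; SSW = ΣΣ(x−x̄ᵢ)² = 480.157
MSB = 207.843/2 = 103.9214; MSW = 480.157/19 = 25.2714
F = MSB/MSW = 4.1122
df = (2, 19)
p-value (upper-tail) = 0.03281
At α=0.05: p < α → reject H₀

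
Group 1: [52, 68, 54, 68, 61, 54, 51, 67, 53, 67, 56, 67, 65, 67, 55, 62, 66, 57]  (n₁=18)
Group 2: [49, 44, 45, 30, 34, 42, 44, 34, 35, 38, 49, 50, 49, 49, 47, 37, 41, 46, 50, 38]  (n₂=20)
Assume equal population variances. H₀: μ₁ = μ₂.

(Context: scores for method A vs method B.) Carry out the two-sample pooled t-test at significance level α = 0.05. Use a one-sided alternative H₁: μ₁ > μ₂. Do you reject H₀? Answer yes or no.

reject H₀: yes

x̄₁=60.556, s₁=6.419, n₁=18
x̄₂=42.550, s₂=6.304, n₂=20
s_p² = [17·6.419² + 19·6.304²]/36 = 40.4276
SE = √(s_p²·(1/18+1/20)) = 2.0658
t = (60.556−42.550)/2.0658 = 8.7162
df = 36
p-value (one-sided, H₁ greater) = 0.00000
At α=0.05: p < α → reject H₀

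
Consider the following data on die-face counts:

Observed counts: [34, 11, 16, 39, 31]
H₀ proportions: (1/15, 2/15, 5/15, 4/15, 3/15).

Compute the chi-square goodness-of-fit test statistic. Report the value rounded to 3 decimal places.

test statistic = 94.376

n = 131; E_i = n·p_i = [8.73, 17.47, 43.67, 34.93, 26.20]
χ² = (34−8.73)²/8.73 + (11−17.47)²/17.47 + (16−43.67)²/43.67 + (39−34.93)²/34.93 + (31−26.20)²/26.20 = 94.3760
df = 4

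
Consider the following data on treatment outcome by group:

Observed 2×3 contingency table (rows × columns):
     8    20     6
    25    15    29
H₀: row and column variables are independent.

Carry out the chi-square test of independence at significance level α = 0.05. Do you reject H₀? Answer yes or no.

Row totals [34, 69], col totals [33, 35, 35], n=103
χ² = (8−10.89)²/10.89 + (20−11.55)²/11.55 + (6−11.55)²/11.55 + (25−22.11)²/22.11 + (15−23.45)²/23.45 + (29−23.45)²/23.45 = 14.3499
df = 2
p-value (upper-tail) = 0.00077
At α=0.05: p < α → reject H₀

reject H₀: yes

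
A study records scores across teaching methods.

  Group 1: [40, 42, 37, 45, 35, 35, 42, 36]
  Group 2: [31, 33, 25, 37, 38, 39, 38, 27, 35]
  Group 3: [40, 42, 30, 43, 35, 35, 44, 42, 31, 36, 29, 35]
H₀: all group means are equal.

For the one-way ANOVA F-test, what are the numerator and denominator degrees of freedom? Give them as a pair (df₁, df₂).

degrees of freedom = [2, 26]

k = 3 groups, N = 29 total
df = (k−1, N−k) = (3−1, 29−3) = (2, 26)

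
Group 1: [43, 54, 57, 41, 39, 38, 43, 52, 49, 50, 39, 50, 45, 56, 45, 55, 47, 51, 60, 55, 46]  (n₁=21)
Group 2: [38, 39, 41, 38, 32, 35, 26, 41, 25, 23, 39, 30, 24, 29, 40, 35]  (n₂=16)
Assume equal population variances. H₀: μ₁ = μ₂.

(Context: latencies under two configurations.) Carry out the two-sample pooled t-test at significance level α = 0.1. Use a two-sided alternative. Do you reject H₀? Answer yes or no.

reject H₀: yes

x̄₁=48.333, s₁=6.476, n₁=21
x̄₂=33.438, s₂=6.449, n₂=16
s_p² = [20·6.476² + 15·6.449²]/35 = 41.7887
SE = √(s_p²·(1/21+1/16)) = 2.1452
t = (48.333−33.438)/2.1452 = 6.9439
df = 35
p-value (two-sided) = 0.00000
At α=0.1: p < α → reject H₀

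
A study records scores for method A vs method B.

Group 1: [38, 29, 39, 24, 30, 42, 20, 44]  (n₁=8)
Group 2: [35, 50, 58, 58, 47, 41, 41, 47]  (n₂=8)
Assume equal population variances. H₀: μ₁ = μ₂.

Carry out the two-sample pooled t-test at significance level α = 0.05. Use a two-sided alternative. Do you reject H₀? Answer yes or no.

x̄₁=33.250, s₁=8.763, n₁=8
x̄₂=47.125, s₂=8.167, n₂=8
s_p² = [7·8.763² + 7·8.167²]/14 = 71.7411
SE = √(s_p²·(1/8+1/8)) = 4.2350
t = (33.250−47.125)/4.2350 = -3.2763
df = 14
p-value (two-sided) = 0.00552
At α=0.05: p < α → reject H₀

reject H₀: yes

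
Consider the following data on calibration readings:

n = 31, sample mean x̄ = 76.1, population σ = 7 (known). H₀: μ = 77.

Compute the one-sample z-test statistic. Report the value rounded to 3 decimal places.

SE = σ/√n = 7/√31 = 1.2572
z = (x̄−μ₀)/SE = (76.1−77)/1.2572 = -0.7159

test statistic = -0.716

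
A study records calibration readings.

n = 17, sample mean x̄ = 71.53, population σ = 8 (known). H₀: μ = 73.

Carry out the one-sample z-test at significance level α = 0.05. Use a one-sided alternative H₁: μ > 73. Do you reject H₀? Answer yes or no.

reject H₀: no

SE = σ/√n = 8/√17 = 1.9403
z = (x̄−μ₀)/SE = (71.53−73)/1.9403 = -0.7576
p-value (one-sided, H₁ greater) = 0.77566
At α=0.05: p ≥ α → fail to reject H₀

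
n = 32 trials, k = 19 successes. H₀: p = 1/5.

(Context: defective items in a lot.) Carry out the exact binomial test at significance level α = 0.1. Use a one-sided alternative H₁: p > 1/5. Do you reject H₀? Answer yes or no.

reject H₀: yes

Exact binomial: n=32, k=19, p₀=1/5=0.2000
P(X≥19) from Σ C(n,i)·p₀^i·(1−p₀)^(n−i)
p-value (one-sided, H₁ greater) = 0.00000
At α=0.1: p < α → reject H₀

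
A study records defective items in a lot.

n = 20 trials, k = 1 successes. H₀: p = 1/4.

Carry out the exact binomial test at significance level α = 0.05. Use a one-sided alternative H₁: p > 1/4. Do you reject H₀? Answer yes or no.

Exact binomial: n=20, k=1, p₀=1/4=0.2500
P(X≥1) from Σ C(n,i)·p₀^i·(1−p₀)^(n−i)
p-value (one-sided, H₁ greater) = 0.99683
At α=0.05: p ≥ α → fail to reject H₀

reject H₀: no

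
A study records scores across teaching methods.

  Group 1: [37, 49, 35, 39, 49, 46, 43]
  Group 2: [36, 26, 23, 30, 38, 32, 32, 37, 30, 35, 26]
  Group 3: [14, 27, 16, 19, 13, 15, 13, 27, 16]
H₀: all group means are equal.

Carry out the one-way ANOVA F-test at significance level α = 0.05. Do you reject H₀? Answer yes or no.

reject H₀: yes

Group means [42.57, 31.36, 17.78], grand mean 29.741
SSB = Σnᵢ(x̄ᵢ−x̄)² = 2469.370; SSW = ΣΣ(x−x̄ᵢ)² = 683.815
MSB = 2469.370/2 = 1234.6849; MSW = 683.815/24 = 28.4923
F = MSB/MSW = 43.3340
df = (2, 24)
p-value (upper-tail) = 0.00000
At α=0.05: p < α → reject H₀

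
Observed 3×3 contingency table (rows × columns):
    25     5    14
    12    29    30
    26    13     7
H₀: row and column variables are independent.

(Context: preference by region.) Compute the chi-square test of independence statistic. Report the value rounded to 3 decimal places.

Row totals [44, 71, 46], col totals [63, 47, 51], n=161
χ² = (25−17.22)²/17.22 + (5−12.84)²/12.84 + (14−13.94)²/13.94 + (12−27.78)²/27.78 + (29−20.73)²/20.73 + (30−22.49)²/22.49 + (26−18.00)²/18.00 + (13−13.43)²/13.43 + (7−14.57)²/14.57 = 30.5880
df = 4

test statistic = 30.588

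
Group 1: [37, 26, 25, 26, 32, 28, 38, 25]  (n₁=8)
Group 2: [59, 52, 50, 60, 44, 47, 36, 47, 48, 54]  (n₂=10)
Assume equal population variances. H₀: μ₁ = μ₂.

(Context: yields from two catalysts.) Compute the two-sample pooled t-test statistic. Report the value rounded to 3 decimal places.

x̄₁=29.625, s₁=5.370, n₁=8
x̄₂=49.700, s₂=7.103, n₂=10
s_p² = [7·5.370² + 9·7.103²]/16 = 40.9984
SE = √(s_p²·(1/8+1/10)) = 3.0372
t = (29.625−49.700)/3.0372 = -6.6097
df = 16

test statistic = -6.610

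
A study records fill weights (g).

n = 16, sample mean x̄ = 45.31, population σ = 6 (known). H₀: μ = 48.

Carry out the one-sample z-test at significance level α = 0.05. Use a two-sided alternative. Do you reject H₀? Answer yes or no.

SE = σ/√n = 6/√16 = 1.5000
z = (x̄−μ₀)/SE = (45.31−48)/1.5000 = -1.7933
p-value (two-sided) = 0.07292
At α=0.05: p ≥ α → fail to reject H₀

reject H₀: no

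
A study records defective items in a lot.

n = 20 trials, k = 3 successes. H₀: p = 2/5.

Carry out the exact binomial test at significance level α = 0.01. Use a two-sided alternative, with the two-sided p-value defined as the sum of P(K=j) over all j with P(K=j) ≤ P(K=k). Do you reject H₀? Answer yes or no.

reject H₀: no

Exact binomial: n=20, k=3, p₀=2/5=0.4000
P(X=j) = C(n,j)·p₀^j·(1−p₀)^(n−j); p = Σ P(X=j) over j with P(X=j) ≤ P(X=3)
p-value (two-sided) = 0.02243
At α=0.01: p ≥ α → fail to reject H₀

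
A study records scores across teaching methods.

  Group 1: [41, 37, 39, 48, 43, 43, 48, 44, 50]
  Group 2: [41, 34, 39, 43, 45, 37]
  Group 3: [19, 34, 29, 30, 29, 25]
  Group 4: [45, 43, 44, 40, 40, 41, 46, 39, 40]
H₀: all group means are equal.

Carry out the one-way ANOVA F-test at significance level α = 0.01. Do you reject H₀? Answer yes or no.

reject H₀: yes

Group means [43.67, 39.83, 27.67, 42.00], grand mean 39.200
SSB = Σnᵢ(x̄ᵢ−x̄)² = 1050.633; SSW = ΣΣ(x−x̄ᵢ)² = 416.167
MSB = 1050.633/3 = 350.2111; MSW = 416.167/26 = 16.0064
F = MSB/MSW = 21.8794
df = (3, 26)
p-value (upper-tail) = 0.00000
At α=0.01: p < α → reject H₀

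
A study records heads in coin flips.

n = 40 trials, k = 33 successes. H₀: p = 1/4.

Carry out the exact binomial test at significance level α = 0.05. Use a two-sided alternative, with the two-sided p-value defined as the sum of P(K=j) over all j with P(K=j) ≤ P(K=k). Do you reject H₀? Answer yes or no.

Exact binomial: n=40, k=33, p₀=1/4=0.2500
P(X=j) = C(n,j)·p₀^j·(1−p₀)^(n−j); p = Σ P(X=j) over j with P(X=j) ≤ P(X=33)
p-value (two-sided) = 0.00000
At α=0.05: p < α → reject H₀

reject H₀: yes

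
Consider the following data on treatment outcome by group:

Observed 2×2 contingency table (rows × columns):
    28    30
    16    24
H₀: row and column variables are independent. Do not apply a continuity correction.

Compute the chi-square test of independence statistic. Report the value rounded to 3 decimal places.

Row totals [58, 40], col totals [44, 54], n=98
χ² = (28−26.04)²/26.04 + (30−31.96)²/31.96 + (16−17.96)²/17.96 + (24−22.04)²/22.04 = 0.6554
df = 1

test statistic = 0.655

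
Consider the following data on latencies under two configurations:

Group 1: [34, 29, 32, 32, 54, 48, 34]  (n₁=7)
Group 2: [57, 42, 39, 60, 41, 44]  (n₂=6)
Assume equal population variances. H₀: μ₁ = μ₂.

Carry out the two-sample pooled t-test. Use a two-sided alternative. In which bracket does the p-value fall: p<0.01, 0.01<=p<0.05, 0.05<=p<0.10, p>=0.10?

p-value bracket: 0.05<=p<0.10

x̄₁=37.571, s₁=9.484, n₁=7
x̄₂=47.167, s₂=8.976, n₂=6
s_p² = [6·9.484² + 5·8.976²]/11 = 85.6861
SE = √(s_p²·(1/7+1/6)) = 5.1499
t = (37.571−47.167)/5.1499 = -1.8632
df = 11
p-value (two-sided) = 0.08934
→ bracket: 0.05<=p<0.10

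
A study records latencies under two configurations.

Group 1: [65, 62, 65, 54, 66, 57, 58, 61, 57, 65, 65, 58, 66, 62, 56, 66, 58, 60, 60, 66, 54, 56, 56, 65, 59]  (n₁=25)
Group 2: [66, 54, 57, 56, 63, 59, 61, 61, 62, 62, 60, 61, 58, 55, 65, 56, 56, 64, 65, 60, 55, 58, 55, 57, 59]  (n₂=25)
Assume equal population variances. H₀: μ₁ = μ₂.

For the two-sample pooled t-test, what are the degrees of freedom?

df = n₁ + n₂ − 2 = 25 + 25 − 2 = 48

degrees of freedom = 48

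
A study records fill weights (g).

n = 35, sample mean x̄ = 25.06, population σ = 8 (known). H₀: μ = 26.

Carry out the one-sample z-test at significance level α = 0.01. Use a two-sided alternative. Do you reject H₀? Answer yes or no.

SE = σ/√n = 8/√35 = 1.3522
z = (x̄−μ₀)/SE = (25.06−26)/1.3522 = -0.6951
p-value (two-sided) = 0.48697
At α=0.01: p ≥ α → fail to reject H₀

reject H₀: no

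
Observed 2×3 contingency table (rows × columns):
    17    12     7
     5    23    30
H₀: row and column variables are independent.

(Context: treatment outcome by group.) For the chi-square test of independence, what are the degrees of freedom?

degrees of freedom = 2

df = (r−1)(c−1) = (2−1)·(3−1) = 2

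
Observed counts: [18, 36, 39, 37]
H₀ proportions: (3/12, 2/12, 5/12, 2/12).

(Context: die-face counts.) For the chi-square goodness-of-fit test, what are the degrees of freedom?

degrees of freedom = 3

df = k − 1 = 4 − 1 = 3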